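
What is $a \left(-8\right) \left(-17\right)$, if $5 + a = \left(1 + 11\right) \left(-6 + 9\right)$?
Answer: $4216$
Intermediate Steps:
$a = 31$ ($a = -5 + \left(1 + 11\right) \left(-6 + 9\right) = -5 + 12 \cdot 3 = -5 + 36 = 31$)
$a \left(-8\right) \left(-17\right) = 31 \left(-8\right) \left(-17\right) = \left(-248\right) \left(-17\right) = 4216$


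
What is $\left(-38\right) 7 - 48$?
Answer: $-314$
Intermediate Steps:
$\left(-38\right) 7 - 48 = -266 - 48 = -314$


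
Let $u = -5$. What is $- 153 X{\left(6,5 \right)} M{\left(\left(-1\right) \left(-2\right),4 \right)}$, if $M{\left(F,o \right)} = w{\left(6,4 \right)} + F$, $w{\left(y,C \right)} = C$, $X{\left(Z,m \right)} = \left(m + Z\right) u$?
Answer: $50490$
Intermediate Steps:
$X{\left(Z,m \right)} = - 5 Z - 5 m$ ($X{\left(Z,m \right)} = \left(m + Z\right) \left(-5\right) = \left(Z + m\right) \left(-5\right) = - 5 Z - 5 m$)
$M{\left(F,o \right)} = 4 + F$
$- 153 X{\left(6,5 \right)} M{\left(\left(-1\right) \left(-2\right),4 \right)} = - 153 \left(\left(-5\right) 6 - 25\right) \left(4 - -2\right) = - 153 \left(-30 - 25\right) \left(4 + 2\right) = \left(-153\right) \left(-55\right) 6 = 8415 \cdot 6 = 50490$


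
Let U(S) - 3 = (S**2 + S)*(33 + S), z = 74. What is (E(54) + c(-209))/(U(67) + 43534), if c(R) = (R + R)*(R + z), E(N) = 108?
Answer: 18846/166379 ≈ 0.11327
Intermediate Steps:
c(R) = 2*R*(74 + R) (c(R) = (R + R)*(R + 74) = (2*R)*(74 + R) = 2*R*(74 + R))
U(S) = 3 + (33 + S)*(S + S**2) (U(S) = 3 + (S**2 + S)*(33 + S) = 3 + (S + S**2)*(33 + S) = 3 + (33 + S)*(S + S**2))
(E(54) + c(-209))/(U(67) + 43534) = (108 + 2*(-209)*(74 - 209))/((3 + 67**3 + 33*67 + 34*67**2) + 43534) = (108 + 2*(-209)*(-135))/((3 + 300763 + 2211 + 34*4489) + 43534) = (108 + 56430)/((3 + 300763 + 2211 + 152626) + 43534) = 56538/(455603 + 43534) = 56538/499137 = 56538*(1/499137) = 18846/166379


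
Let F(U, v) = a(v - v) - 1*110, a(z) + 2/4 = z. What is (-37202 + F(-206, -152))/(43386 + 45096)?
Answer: -24875/58988 ≈ -0.42170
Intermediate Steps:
a(z) = -½ + z
F(U, v) = -221/2 (F(U, v) = (-½ + (v - v)) - 1*110 = (-½ + 0) - 110 = -½ - 110 = -221/2)
(-37202 + F(-206, -152))/(43386 + 45096) = (-37202 - 221/2)/(43386 + 45096) = -74625/2/88482 = -74625/2*1/88482 = -24875/58988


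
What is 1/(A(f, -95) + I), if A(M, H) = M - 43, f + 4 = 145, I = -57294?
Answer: -1/57196 ≈ -1.7484e-5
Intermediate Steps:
f = 141 (f = -4 + 145 = 141)
A(M, H) = -43 + M
1/(A(f, -95) + I) = 1/((-43 + 141) - 57294) = 1/(98 - 57294) = 1/(-57196) = -1/57196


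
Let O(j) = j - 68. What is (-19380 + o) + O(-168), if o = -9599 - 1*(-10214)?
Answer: -19001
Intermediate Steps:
o = 615 (o = -9599 + 10214 = 615)
O(j) = -68 + j
(-19380 + o) + O(-168) = (-19380 + 615) + (-68 - 168) = -18765 - 236 = -19001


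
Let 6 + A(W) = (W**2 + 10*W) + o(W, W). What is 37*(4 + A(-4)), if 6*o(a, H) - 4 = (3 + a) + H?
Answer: -5809/6 ≈ -968.17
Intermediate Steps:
o(a, H) = 7/6 + H/6 + a/6 (o(a, H) = 2/3 + ((3 + a) + H)/6 = 2/3 + (3 + H + a)/6 = 2/3 + (1/2 + H/6 + a/6) = 7/6 + H/6 + a/6)
A(W) = -29/6 + W**2 + 31*W/3 (A(W) = -6 + ((W**2 + 10*W) + (7/6 + W/6 + W/6)) = -6 + ((W**2 + 10*W) + (7/6 + W/3)) = -6 + (7/6 + W**2 + 31*W/3) = -29/6 + W**2 + 31*W/3)
37*(4 + A(-4)) = 37*(4 + (-29/6 + (-4)**2 + (31/3)*(-4))) = 37*(4 + (-29/6 + 16 - 124/3)) = 37*(4 - 181/6) = 37*(-157/6) = -5809/6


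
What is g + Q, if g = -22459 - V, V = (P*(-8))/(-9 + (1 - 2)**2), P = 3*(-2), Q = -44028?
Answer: -66481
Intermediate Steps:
P = -6
V = -6 (V = (-6*(-8))/(-9 + (1 - 2)**2) = 48/(-9 + (-1)**2) = 48/(-9 + 1) = 48/(-8) = 48*(-1/8) = -6)
g = -22453 (g = -22459 - 1*(-6) = -22459 + 6 = -22453)
g + Q = -22453 - 44028 = -66481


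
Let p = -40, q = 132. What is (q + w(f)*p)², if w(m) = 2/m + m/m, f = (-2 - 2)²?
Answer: 7569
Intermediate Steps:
f = 16 (f = (-4)² = 16)
w(m) = 1 + 2/m (w(m) = 2/m + 1 = 1 + 2/m)
(q + w(f)*p)² = (132 + ((2 + 16)/16)*(-40))² = (132 + ((1/16)*18)*(-40))² = (132 + (9/8)*(-40))² = (132 - 45)² = 87² = 7569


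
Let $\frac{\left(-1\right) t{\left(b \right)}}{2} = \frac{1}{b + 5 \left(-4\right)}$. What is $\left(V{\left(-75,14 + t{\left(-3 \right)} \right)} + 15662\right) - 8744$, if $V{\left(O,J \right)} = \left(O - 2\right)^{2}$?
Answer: $12847$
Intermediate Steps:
$t{\left(b \right)} = - \frac{2}{-20 + b}$ ($t{\left(b \right)} = - \frac{2}{b + 5 \left(-4\right)} = - \frac{2}{b - 20} = - \frac{2}{-20 + b}$)
$V{\left(O,J \right)} = \left(-2 + O\right)^{2}$
$\left(V{\left(-75,14 + t{\left(-3 \right)} \right)} + 15662\right) - 8744 = \left(\left(-2 - 75\right)^{2} + 15662\right) - 8744 = \left(\left(-77\right)^{2} + 15662\right) - 8744 = \left(5929 + 15662\right) - 8744 = 21591 - 8744 = 12847$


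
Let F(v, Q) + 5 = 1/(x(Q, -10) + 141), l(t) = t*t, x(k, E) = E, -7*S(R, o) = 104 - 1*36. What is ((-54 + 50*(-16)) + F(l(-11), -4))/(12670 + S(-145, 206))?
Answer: -393848/5804741 ≈ -0.067849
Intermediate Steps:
S(R, o) = -68/7 (S(R, o) = -(104 - 1*36)/7 = -(104 - 36)/7 = -⅐*68 = -68/7)
l(t) = t²
F(v, Q) = -654/131 (F(v, Q) = -5 + 1/(-10 + 141) = -5 + 1/131 = -654/131)
((-54 + 50*(-16)) + F(l(-11), -4))/(12670 + S(-145, 206)) = ((-54 + 50*(-16)) - 654/131)/(12670 - 68/7) = ((-54 - 800) - 654/131)/(88622/7) = (-854 - 654/131)*(7/88622) = -112528/131*7/88622 = -393848/5804741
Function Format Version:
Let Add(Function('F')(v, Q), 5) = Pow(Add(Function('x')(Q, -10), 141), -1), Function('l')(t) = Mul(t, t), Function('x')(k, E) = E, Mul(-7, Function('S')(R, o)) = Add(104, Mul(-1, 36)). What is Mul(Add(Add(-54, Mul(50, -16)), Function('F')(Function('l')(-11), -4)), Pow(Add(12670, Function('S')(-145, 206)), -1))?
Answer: Rational(-393848, 5804741) ≈ -0.067849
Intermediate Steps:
Function('S')(R, o) = Rational(-68, 7) (Function('S')(R, o) = Mul(Rational(-1, 7), Add(104, Mul(-1, 36))) = Mul(Rational(-1, 7), Add(104, -36)) = Mul(Rational(-1, 7), 68) = Rational(-68, 7))
Function('l')(t) = Pow(t, 2)
Function('F')(v, Q) = Rational(-654, 131) (Function('F')(v, Q) = Add(-5, Pow(Add(-10, 141), -1)) = Add(-5, Pow(131, -1)) = Add(-5, Rational(1, 131)) = Rational(-654, 131))
Mul(Add(Add(-54, Mul(50, -16)), Function('F')(Function('l')(-11), -4)), Pow(Add(12670, Function('S')(-145, 206)), -1)) = Mul(Add(Add(-54, Mul(50, -16)), Rational(-654, 131)), Pow(Add(12670, Rational(-68, 7)), -1)) = Mul(Add(Add(-54, -800), Rational(-654, 131)), Pow(Rational(88622, 7), -1)) = Mul(Add(-854, Rational(-654, 131)), Rational(7, 88622)) = Mul(Rational(-112528, 131), Rational(7, 88622)) = Rational(-393848, 5804741)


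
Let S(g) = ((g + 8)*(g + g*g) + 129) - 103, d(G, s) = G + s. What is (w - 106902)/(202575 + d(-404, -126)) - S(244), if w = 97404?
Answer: -3043724287868/202045 ≈ -1.5065e+7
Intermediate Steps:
S(g) = 26 + (8 + g)*(g + g**2) (S(g) = ((8 + g)*(g + g**2) + 129) - 103 = (129 + (8 + g)*(g + g**2)) - 103 = 26 + (8 + g)*(g + g**2))
(w - 106902)/(202575 + d(-404, -126)) - S(244) = (97404 - 106902)/(202575 + (-404 - 126)) - (26 + 244**3 + 8*244 + 9*244**2) = -9498/(202575 - 530) - (26 + 14526784 + 1952 + 9*59536) = -9498/202045 - (26 + 14526784 + 1952 + 535824) = -9498*1/202045 - 1*15064586 = -9498/202045 - 15064586 = -3043724287868/202045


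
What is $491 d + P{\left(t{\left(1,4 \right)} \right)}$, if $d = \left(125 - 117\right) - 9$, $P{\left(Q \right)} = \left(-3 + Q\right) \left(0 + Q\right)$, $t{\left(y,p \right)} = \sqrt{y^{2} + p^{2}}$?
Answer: $-474 - 3 \sqrt{17} \approx -486.37$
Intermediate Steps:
$t{\left(y,p \right)} = \sqrt{p^{2} + y^{2}}$
$P{\left(Q \right)} = Q \left(-3 + Q\right)$ ($P{\left(Q \right)} = \left(-3 + Q\right) Q = Q \left(-3 + Q\right)$)
$d = -1$ ($d = 8 - 9 = -1$)
$491 d + P{\left(t{\left(1,4 \right)} \right)} = 491 \left(-1\right) + \sqrt{4^{2} + 1^{2}} \left(-3 + \sqrt{4^{2} + 1^{2}}\right) = -491 + \sqrt{16 + 1} \left(-3 + \sqrt{16 + 1}\right) = -491 + \sqrt{17} \left(-3 + \sqrt{17}\right)$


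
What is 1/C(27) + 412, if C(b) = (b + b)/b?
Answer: 825/2 ≈ 412.50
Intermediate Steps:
C(b) = 2 (C(b) = (2*b)/b = 2)
1/C(27) + 412 = 1/2 + 412 = ½ + 412 = 825/2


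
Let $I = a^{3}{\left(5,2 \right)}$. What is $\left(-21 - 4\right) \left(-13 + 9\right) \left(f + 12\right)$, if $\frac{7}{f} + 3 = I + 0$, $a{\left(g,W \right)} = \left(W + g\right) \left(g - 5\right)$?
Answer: $\frac{2900}{3} \approx 966.67$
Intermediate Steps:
$a{\left(g,W \right)} = \left(-5 + g\right) \left(W + g\right)$ ($a{\left(g,W \right)} = \left(W + g\right) \left(-5 + g\right) = \left(-5 + g\right) \left(W + g\right)$)
$I = 0$ ($I = \left(5^{2} - 10 - 25 + 2 \cdot 5\right)^{3} = \left(25 - 10 - 25 + 10\right)^{3} = 0^{3} = 0$)
$f = - \frac{7}{3}$ ($f = \frac{7}{-3 + \left(0 + 0\right)} = \frac{7}{-3 + 0} = \frac{7}{-3} = 7 \left(- \frac{1}{3}\right) = - \frac{7}{3} \approx -2.3333$)
$\left(-21 - 4\right) \left(-13 + 9\right) \left(f + 12\right) = \left(-21 - 4\right) \left(-13 + 9\right) \left(- \frac{7}{3} + 12\right) = \left(-25\right) \left(-4\right) \frac{29}{3} = 100 \cdot \frac{29}{3} = \frac{2900}{3}$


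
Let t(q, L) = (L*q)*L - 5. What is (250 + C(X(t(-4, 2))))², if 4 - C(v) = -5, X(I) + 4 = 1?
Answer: 67081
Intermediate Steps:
t(q, L) = -5 + q*L² (t(q, L) = q*L² - 5 = -5 + q*L²)
X(I) = -3 (X(I) = -4 + 1 = -3)
C(v) = 9 (C(v) = 4 - 1*(-5) = 4 + 5 = 9)
(250 + C(X(t(-4, 2))))² = (250 + 9)² = 259² = 67081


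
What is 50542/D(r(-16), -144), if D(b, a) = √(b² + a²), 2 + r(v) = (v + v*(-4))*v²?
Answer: 25271*√37741633/37741633 ≈ 4.1135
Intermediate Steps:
r(v) = -2 - 3*v³ (r(v) = -2 + (v + v*(-4))*v² = -2 + (v - 4*v)*v² = -2 + (-3*v)*v² = -2 - 3*v³)
D(b, a) = √(a² + b²)
50542/D(r(-16), -144) = 50542/(√((-144)² + (-2 - 3*(-16)³)²)) = 50542/(√(20736 + (-2 - 3*(-4096))²)) = 50542/(√(20736 + (-2 + 12288)²)) = 50542/(√(20736 + 12286²)) = 50542/(√(20736 + 150945796)) = 50542/(√150966532) = 50542/((2*√37741633)) = 50542*(√37741633/75483266) = 25271*√37741633/37741633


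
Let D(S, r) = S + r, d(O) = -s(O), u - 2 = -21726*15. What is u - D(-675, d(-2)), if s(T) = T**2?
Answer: -325209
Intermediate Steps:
u = -325888 (u = 2 - 21726*15 = 2 - 325890 = -325888)
d(O) = -O**2
u - D(-675, d(-2)) = -325888 - (-675 - 1*(-2)**2) = -325888 - (-675 - 1*4) = -325888 - (-675 - 4) = -325888 - 1*(-679) = -325888 + 679 = -325209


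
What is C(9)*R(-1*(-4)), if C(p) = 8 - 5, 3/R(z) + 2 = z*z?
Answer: 9/14 ≈ 0.64286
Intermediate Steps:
R(z) = 3/(-2 + z²) (R(z) = 3/(-2 + z*z) = 3/(-2 + z²))
C(p) = 3
C(9)*R(-1*(-4)) = 3*(3/(-2 + (-1*(-4))²)) = 3*(3/(-2 + 4²)) = 3*(3/(-2 + 16)) = 3*(3/14) = 9/14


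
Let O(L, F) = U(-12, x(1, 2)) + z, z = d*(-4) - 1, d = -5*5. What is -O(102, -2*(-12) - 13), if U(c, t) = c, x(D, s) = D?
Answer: -87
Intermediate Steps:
d = -25
z = 99 (z = -25*(-4) - 1 = 100 - 1 = 99)
O(L, F) = 87 (O(L, F) = -12 + 99 = 87)
-O(102, -2*(-12) - 13) = -1*87 = -87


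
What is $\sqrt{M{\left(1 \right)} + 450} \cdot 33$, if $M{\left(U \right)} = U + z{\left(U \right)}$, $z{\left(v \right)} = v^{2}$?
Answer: $66 \sqrt{113} \approx 701.59$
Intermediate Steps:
$M{\left(U \right)} = U + U^{2}$
$\sqrt{M{\left(1 \right)} + 450} \cdot 33 = \sqrt{1 \left(1 + 1\right) + 450} \cdot 33 = \sqrt{1 \cdot 2 + 450} \cdot 33 = \sqrt{2 + 450} \cdot 33 = \sqrt{452} \cdot 33 = 2 \sqrt{113} \cdot 33 = 66 \sqrt{113}$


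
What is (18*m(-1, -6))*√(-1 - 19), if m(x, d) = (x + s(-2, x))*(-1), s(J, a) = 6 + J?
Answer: -108*I*√5 ≈ -241.5*I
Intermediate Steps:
m(x, d) = -4 - x (m(x, d) = (x + (6 - 2))*(-1) = (x + 4)*(-1) = (4 + x)*(-1) = -4 - x)
(18*m(-1, -6))*√(-1 - 19) = (18*(-4 - 1*(-1)))*√(-1 - 19) = (18*(-4 + 1))*√(-20) = (18*(-3))*(2*I*√5) = -108*I*√5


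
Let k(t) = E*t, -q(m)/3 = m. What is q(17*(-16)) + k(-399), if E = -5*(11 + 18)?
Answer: 58671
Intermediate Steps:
E = -145 (E = -5*29 = -145)
q(m) = -3*m
k(t) = -145*t
q(17*(-16)) + k(-399) = -51*(-16) - 145*(-399) = -3*(-272) + 57855 = 816 + 57855 = 58671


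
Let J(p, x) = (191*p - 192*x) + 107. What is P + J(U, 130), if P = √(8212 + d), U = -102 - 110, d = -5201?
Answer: -65345 + √3011 ≈ -65290.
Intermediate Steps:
U = -212
J(p, x) = 107 - 192*x + 191*p (J(p, x) = (-192*x + 191*p) + 107 = 107 - 192*x + 191*p)
P = √3011 (P = √(8212 - 5201) = √3011 ≈ 54.873)
P + J(U, 130) = √3011 + (107 - 192*130 + 191*(-212)) = √3011 + (107 - 24960 - 40492) = √3011 - 65345 = -65345 + √3011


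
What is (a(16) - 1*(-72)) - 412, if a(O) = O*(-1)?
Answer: -356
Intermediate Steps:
a(O) = -O
(a(16) - 1*(-72)) - 412 = (-1*16 - 1*(-72)) - 412 = (-16 + 72) - 412 = 56 - 412 = -356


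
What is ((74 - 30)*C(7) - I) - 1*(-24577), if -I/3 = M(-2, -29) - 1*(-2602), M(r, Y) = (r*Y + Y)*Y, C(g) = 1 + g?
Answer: 30212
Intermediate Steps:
M(r, Y) = Y*(Y + Y*r) (M(r, Y) = (Y*r + Y)*Y = (Y + Y*r)*Y = Y*(Y + Y*r))
I = -5283 (I = -3*((-29)²*(1 - 2) - 1*(-2602)) = -3*(841*(-1) + 2602) = -3*(-841 + 2602) = -3*1761 = -5283)
((74 - 30)*C(7) - I) - 1*(-24577) = ((74 - 30)*(1 + 7) - 1*(-5283)) - 1*(-24577) = (44*8 + 5283) + 24577 = (352 + 5283) + 24577 = 5635 + 24577 = 30212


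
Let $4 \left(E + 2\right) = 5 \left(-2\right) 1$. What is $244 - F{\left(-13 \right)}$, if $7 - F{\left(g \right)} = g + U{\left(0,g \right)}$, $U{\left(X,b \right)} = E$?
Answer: $\frac{439}{2} \approx 219.5$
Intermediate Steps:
$E = - \frac{9}{2}$ ($E = -2 + \frac{5 \left(-2\right) 1}{4} = -2 + \frac{\left(-10\right) 1}{4} = -2 + \frac{1}{4} \left(-10\right) = -2 - \frac{5}{2} = - \frac{9}{2} \approx -4.5$)
$U{\left(X,b \right)} = - \frac{9}{2}$
$F{\left(g \right)} = \frac{23}{2} - g$ ($F{\left(g \right)} = 7 - \left(g - \frac{9}{2}\right) = 7 - \left(- \frac{9}{2} + g\right) = \frac{23}{2} - g$)
$244 - F{\left(-13 \right)} = 244 - \left(\frac{23}{2} - -13\right) = 244 - \left(\frac{23}{2} + 13\right) = 244 - \frac{49}{2} = \frac{439}{2}$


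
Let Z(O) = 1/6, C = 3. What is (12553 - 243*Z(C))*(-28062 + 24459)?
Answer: -90165075/2 ≈ -4.5083e+7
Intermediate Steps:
Z(O) = ⅙
(12553 - 243*Z(C))*(-28062 + 24459) = (12553 - 243*⅙)*(-28062 + 24459) = (12553 - 81/2)*(-3603) = (25025/2)*(-3603) = -90165075/2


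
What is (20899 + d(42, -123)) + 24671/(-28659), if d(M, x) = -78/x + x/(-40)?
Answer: 23961042817/1146360 ≈ 20902.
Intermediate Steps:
d(M, x) = -78/x - x/40 (d(M, x) = -78/x + x*(-1/40) = -78/x - x/40)
(20899 + d(42, -123)) + 24671/(-28659) = (20899 + (-78/(-123) - 1/40*(-123))) + 24671/(-28659) = (20899 + (-78*(-1/123) + 123/40)) + 24671*(-1/28659) = (20899 + (26/41 + 123/40)) - 24671/28659 = (20899 + 6083/1640) - 24671/28659 = 34280443/1640 - 24671/28659 = 23961042817/1146360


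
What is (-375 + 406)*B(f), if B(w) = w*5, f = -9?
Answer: -1395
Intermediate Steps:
B(w) = 5*w
(-375 + 406)*B(f) = (-375 + 406)*(5*(-9)) = 31*(-45) = -1395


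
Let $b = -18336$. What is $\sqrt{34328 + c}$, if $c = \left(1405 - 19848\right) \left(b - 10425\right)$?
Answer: $\sqrt{530473451} \approx 23032.0$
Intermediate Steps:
$c = 530439123$ ($c = \left(1405 - 19848\right) \left(-18336 - 10425\right) = \left(-18443\right) \left(-28761\right) = 530439123$)
$\sqrt{34328 + c} = \sqrt{34328 + 530439123} = \sqrt{530473451}$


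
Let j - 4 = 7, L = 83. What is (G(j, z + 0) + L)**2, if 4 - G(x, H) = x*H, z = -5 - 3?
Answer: 30625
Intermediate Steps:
j = 11 (j = 4 + 7 = 11)
z = -8
G(x, H) = 4 - H*x (G(x, H) = 4 - x*H = 4 - H*x)
(G(j, z + 0) + L)**2 = ((4 - 1*(-8 + 0)*11) + 83)**2 = ((4 - 1*(-8)*11) + 83)**2 = ((4 + 88) + 83)**2 = (92 + 83)**2 = 175**2 = 30625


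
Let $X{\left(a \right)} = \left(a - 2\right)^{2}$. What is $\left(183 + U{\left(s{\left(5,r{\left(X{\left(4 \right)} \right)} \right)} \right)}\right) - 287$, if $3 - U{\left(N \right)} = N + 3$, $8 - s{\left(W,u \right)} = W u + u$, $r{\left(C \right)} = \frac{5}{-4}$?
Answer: $- \frac{239}{2} \approx -119.5$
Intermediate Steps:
$X{\left(a \right)} = \left(-2 + a\right)^{2}$ ($X{\left(a \right)} = \left(a - 2\right)^{2} = \left(-2 + a\right)^{2}$)
$r{\left(C \right)} = - \frac{5}{4}$ ($r{\left(C \right)} = 5 \left(- \frac{1}{4}\right) = - \frac{5}{4}$)
$s{\left(W,u \right)} = 8 - u - W u$ ($s{\left(W,u \right)} = 8 - \left(W u + u\right) = 8 - \left(u + W u\right) = 8 - u - W u$)
$U{\left(N \right)} = - N$ ($U{\left(N \right)} = 3 - \left(N + 3\right) = 3 - \left(3 + N\right) = - N$)
$\left(183 + U{\left(s{\left(5,r{\left(X{\left(4 \right)} \right)} \right)} \right)}\right) - 287 = \left(183 - \left(8 - - \frac{5}{4} - 5 \left(- \frac{5}{4}\right)\right)\right) - 287 = \left(183 - \left(8 + \frac{5}{4} + \frac{25}{4}\right)\right) - 287 = \left(183 - \frac{31}{2}\right) - 287 = \frac{335}{2} - 287 = - \frac{239}{2}$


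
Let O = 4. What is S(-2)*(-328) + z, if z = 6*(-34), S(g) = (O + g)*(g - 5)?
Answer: 4388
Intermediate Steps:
S(g) = (-5 + g)*(4 + g) (S(g) = (4 + g)*(g - 5) = (4 + g)*(-5 + g) = (-5 + g)*(4 + g))
z = -204
S(-2)*(-328) + z = (-20 + (-2)² - 1*(-2))*(-328) - 204 = (-20 + 4 + 2)*(-328) - 204 = -14*(-328) - 204 = 4592 - 204 = 4388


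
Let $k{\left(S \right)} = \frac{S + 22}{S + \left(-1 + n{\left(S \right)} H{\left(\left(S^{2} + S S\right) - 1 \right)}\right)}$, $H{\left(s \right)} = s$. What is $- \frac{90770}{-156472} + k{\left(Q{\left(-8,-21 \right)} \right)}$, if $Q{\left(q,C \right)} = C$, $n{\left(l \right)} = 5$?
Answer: $\frac{199000691}{342908388} \approx 0.58033$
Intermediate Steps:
$k{\left(S \right)} = \frac{22 + S}{-6 + S + 10 S^{2}}$ ($k{\left(S \right)} = \frac{S + 22}{S + \left(-1 + 5 \left(\left(S^{2} + S S\right) - 1\right)\right)} = \frac{22 + S}{S + \left(-1 + 5 \left(\left(S^{2} + S^{2}\right) - 1\right)\right)} = \frac{22 + S}{S + \left(-1 + 5 \left(2 S^{2} - 1\right)\right)} = \frac{22 + S}{S + \left(-1 + 5 \left(-1 + 2 S^{2}\right)\right)} = \frac{22 + S}{S + \left(-1 + \left(-5 + 10 S^{2}\right)\right)} = \frac{22 + S}{S + \left(-6 + 10 S^{2}\right)} = \frac{22 + S}{-6 + S + 10 S^{2}}$)
$- \frac{90770}{-156472} + k{\left(Q{\left(-8,-21 \right)} \right)} = - \frac{90770}{-156472} + \frac{22 - 21}{-6 - 21 + 10 \left(-21\right)^{2}} = \left(-90770\right) \left(- \frac{1}{156472}\right) + \frac{1}{-6 - 21 + 10 \cdot 441} \cdot 1 = \frac{45385}{78236} + \frac{1}{-6 - 21 + 4410} \cdot 1 = \frac{45385}{78236} + \frac{1}{4383} \cdot 1 = \frac{45385}{78236} + \frac{1}{4383} = \frac{199000691}{342908388}$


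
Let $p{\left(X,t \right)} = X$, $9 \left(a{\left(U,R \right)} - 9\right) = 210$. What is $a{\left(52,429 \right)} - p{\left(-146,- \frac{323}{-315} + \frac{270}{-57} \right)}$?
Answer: $\frac{535}{3} \approx 178.33$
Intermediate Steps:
$a{\left(U,R \right)} = \frac{97}{3}$ ($a{\left(U,R \right)} = 9 + \frac{1}{9} \cdot 210 = 9 + \frac{70}{3} = \frac{97}{3}$)
$a{\left(52,429 \right)} - p{\left(-146,- \frac{323}{-315} + \frac{270}{-57} \right)} = \frac{97}{3} - -146 = \frac{97}{3} + 146 = \frac{535}{3}$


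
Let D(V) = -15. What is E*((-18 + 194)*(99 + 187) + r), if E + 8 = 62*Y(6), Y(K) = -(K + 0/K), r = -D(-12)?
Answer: -19133380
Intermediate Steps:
r = 15 (r = -1*(-15) = 15)
Y(K) = -K (Y(K) = -(K + 0) = -K)
E = -380 (E = -8 + 62*(-1*6) = -8 + 62*(-6) = -8 - 372 = -380)
E*((-18 + 194)*(99 + 187) + r) = -380*((-18 + 194)*(99 + 187) + 15) = -380*(176*286 + 15) = -380*(50336 + 15) = -380*50351 = -19133380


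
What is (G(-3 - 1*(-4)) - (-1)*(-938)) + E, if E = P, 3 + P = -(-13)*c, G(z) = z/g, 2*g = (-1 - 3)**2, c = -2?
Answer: -7735/8 ≈ -966.88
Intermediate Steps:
g = 8 (g = (-1 - 3)**2/2 = (1/2)*(-4)**2 = (1/2)*16 = 8)
G(z) = z/8
P = -29 (P = -3 - (-13)*(-2) = -3 - 1*26 = -3 - 26 = -29)
E = -29
(G(-3 - 1*(-4)) - (-1)*(-938)) + E = ((-3 - 1*(-4))/8 - (-1)*(-938)) - 29 = ((-3 + 4)/8 - 1*938) - 29 = ((1/8)*1 - 938) - 29 = (1/8 - 938) - 29 = -7503/8 - 29 = -7735/8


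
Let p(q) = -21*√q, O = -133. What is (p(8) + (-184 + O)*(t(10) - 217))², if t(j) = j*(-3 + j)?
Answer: 2171470329 - 3914316*√2 ≈ 2.1659e+9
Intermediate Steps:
(p(8) + (-184 + O)*(t(10) - 217))² = (-42*√2 + (-184 - 133)*(10*(-3 + 10) - 217))² = (-42*√2 - 317*(10*7 - 217))² = (-42*√2 - 317*(70 - 217))² = (-42*√2 - 317*(-147))² = (-42*√2 + 46599)² = (46599 - 42*√2)²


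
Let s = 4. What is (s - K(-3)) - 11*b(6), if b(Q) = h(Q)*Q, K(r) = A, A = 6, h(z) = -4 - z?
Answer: 658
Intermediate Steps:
K(r) = 6
b(Q) = Q*(-4 - Q) (b(Q) = (-4 - Q)*Q = Q*(-4 - Q))
(s - K(-3)) - 11*b(6) = (4 - 1*6) - (-11)*6*(4 + 6) = (4 - 6) - (-11)*6*10 = -2 - 11*(-60) = -2 + 660 = 658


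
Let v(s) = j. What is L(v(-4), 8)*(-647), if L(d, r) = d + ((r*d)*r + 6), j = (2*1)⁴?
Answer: -676762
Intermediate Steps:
j = 16 (j = 2⁴ = 16)
v(s) = 16
L(d, r) = 6 + d + d*r² (L(d, r) = d + ((d*r)*r + 6) = d + (d*r² + 6) = d + (6 + d*r²) = 6 + d + d*r²)
L(v(-4), 8)*(-647) = (6 + 16 + 16*8²)*(-647) = (6 + 16 + 16*64)*(-647) = (6 + 16 + 1024)*(-647) = 1046*(-647) = -676762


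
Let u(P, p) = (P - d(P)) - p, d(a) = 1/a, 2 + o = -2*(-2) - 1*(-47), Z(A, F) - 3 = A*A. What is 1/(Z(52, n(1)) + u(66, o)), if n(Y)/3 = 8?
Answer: 66/179783 ≈ 0.00036711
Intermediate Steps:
n(Y) = 24 (n(Y) = 3*8 = 24)
Z(A, F) = 3 + A**2 (Z(A, F) = 3 + A*A = 3 + A**2)
o = 49 (o = -2 + (-2*(-2) - 1*(-47)) = -2 + (4 + 47) = -2 + 51 = 49)
d(a) = 1/a
u(P, p) = P - p - 1/P (u(P, p) = (P - 1/P) - p = P - p - 1/P)
1/(Z(52, n(1)) + u(66, o)) = 1/((3 + 52**2) + (66 - 1*49 - 1/66)) = 1/((3 + 2704) + (66 - 49 - 1*1/66)) = 1/(2707 + (66 - 49 - 1/66)) = 1/(2707 + 1121/66) = 1/(179783/66) = 66/179783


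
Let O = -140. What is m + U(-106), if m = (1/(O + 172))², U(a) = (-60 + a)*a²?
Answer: -1909940223/1024 ≈ -1.8652e+6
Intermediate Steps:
U(a) = a²*(-60 + a)
m = 1/1024 (m = (1/(-140 + 172))² = (1/32)² = 1/1024 ≈ 0.00097656)
m + U(-106) = 1/1024 + (-106)²*(-60 - 106) = 1/1024 + 11236*(-166) = 1/1024 - 1865176 = -1909940223/1024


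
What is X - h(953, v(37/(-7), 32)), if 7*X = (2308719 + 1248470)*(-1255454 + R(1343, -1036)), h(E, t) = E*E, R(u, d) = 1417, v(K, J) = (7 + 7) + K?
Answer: -4460852979456/7 ≈ -6.3726e+11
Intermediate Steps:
v(K, J) = 14 + K
h(E, t) = E²
X = -4460846621993/7 (X = ((2308719 + 1248470)*(-1255454 + 1417))/7 = (3557189*(-1254037))/7 = (⅐)*(-4460846621993) = -4460846621993/7 ≈ -6.3726e+11)
X - h(953, v(37/(-7), 32)) = -4460846621993/7 - 1*953² = -4460846621993/7 - 1*908209 = -4460846621993/7 - 908209 = -4460852979456/7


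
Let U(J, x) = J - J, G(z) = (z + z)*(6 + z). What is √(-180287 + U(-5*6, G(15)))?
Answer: I*√180287 ≈ 424.6*I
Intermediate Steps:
G(z) = 2*z*(6 + z) (G(z) = (2*z)*(6 + z) = 2*z*(6 + z))
U(J, x) = 0
√(-180287 + U(-5*6, G(15))) = √(-180287 + 0) = √(-180287) = I*√180287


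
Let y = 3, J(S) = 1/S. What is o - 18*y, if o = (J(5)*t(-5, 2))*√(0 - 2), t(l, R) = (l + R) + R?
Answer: -54 - I*√2/5 ≈ -54.0 - 0.28284*I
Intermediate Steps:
t(l, R) = l + 2*R (t(l, R) = (R + l) + R = l + 2*R)
o = -I*√2/5 (o = ((-5 + 2*2)/5)*√(0 - 2) = ((-5 + 4)/5)*√(-2) = ((⅕)*(-1))*(I*√2) = -I*√2/5 ≈ -0.28284*I)
o - 18*y = -I*√2/5 - 18*3 = -I*√2/5 - 54 = -54 - I*√2/5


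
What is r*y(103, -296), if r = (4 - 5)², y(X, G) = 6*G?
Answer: -1776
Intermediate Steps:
r = 1 (r = (-1)² = 1)
r*y(103, -296) = 1*(6*(-296)) = 1*(-1776) = -1776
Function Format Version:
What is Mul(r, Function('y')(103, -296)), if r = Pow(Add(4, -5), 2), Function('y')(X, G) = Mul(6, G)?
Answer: -1776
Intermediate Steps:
r = 1 (r = Pow(-1, 2) = 1)
Mul(r, Function('y')(103, -296)) = Mul(1, Mul(6, -296)) = Mul(1, -1776) = -1776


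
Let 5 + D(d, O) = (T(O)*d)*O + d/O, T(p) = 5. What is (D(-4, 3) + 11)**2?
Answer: 27556/9 ≈ 3061.8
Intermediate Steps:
D(d, O) = -5 + d/O + 5*O*d (D(d, O) = -5 + ((5*d)*O + d/O) = -5 + (5*O*d + d/O) = -5 + (d/O + 5*O*d) = -5 + d/O + 5*O*d)
(D(-4, 3) + 11)**2 = ((-5 - 4/3 + 5*3*(-4)) + 11)**2 = ((-5 - 4*1/3 - 60) + 11)**2 = ((-5 - 4/3 - 60) + 11)**2 = (-199/3 + 11)**2 = (-166/3)**2 = 27556/9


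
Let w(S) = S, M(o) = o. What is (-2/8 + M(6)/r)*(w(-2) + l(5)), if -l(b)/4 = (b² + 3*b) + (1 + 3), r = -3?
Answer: 801/2 ≈ 400.50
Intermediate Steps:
l(b) = -16 - 12*b - 4*b² (l(b) = -4*((b² + 3*b) + (1 + 3)) = -4*((b² + 3*b) + 4) = -4*(4 + b² + 3*b) = -16 - 12*b - 4*b²)
(-2/8 + M(6)/r)*(w(-2) + l(5)) = (-2/8 + 6/(-3))*(-2 + (-16 - 12*5 - 4*5²)) = (-2*⅛ + 6*(-⅓))*(-2 + (-16 - 60 - 4*25)) = (-¼ - 2)*(-2 + (-16 - 60 - 100)) = -9*(-2 - 176)/4 = -9/4*(-178) = 801/2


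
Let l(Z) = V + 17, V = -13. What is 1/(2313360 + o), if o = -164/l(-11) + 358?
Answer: 1/2313677 ≈ 4.3221e-7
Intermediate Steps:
l(Z) = 4 (l(Z) = -13 + 17 = 4)
o = 317 (o = -164/4 + 358 = -164*¼ + 358 = -41 + 358 = 317)
1/(2313360 + o) = 1/(2313360 + 317) = 1/2313677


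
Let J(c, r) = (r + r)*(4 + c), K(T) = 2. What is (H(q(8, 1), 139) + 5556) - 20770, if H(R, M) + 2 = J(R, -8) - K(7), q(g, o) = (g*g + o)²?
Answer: -82882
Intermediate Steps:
J(c, r) = 2*r*(4 + c) (J(c, r) = (2*r)*(4 + c) = 2*r*(4 + c))
q(g, o) = (o + g²)² (q(g, o) = (g² + o)² = (o + g²)²)
H(R, M) = -68 - 16*R (H(R, M) = -2 + (2*(-8)*(4 + R) - 1*2) = -2 + ((-64 - 16*R) - 2) = -2 + (-66 - 16*R) = -68 - 16*R)
(H(q(8, 1), 139) + 5556) - 20770 = ((-68 - 16*(1 + 8²)²) + 5556) - 20770 = ((-68 - 16*(1 + 64)²) + 5556) - 20770 = ((-68 - 16*65²) + 5556) - 20770 = ((-68 - 16*4225) + 5556) - 20770 = ((-68 - 67600) + 5556) - 20770 = (-67668 + 5556) - 20770 = -62112 - 20770 = -82882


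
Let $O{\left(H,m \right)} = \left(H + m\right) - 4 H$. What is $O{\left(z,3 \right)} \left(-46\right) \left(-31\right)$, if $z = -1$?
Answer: $8556$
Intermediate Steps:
$O{\left(H,m \right)} = m - 3 H$
$O{\left(z,3 \right)} \left(-46\right) \left(-31\right) = \left(3 - -3\right) \left(-46\right) \left(-31\right) = \left(3 + 3\right) \left(-46\right) \left(-31\right) = 6 \left(-46\right) \left(-31\right) = \left(-276\right) \left(-31\right) = 8556$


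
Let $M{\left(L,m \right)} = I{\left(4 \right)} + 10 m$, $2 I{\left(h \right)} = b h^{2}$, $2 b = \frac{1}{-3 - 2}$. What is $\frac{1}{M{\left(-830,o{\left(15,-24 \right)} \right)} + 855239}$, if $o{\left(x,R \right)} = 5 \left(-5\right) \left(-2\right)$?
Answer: $\frac{5}{4278691} \approx 1.1686 \cdot 10^{-6}$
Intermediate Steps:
$b = - \frac{1}{10}$ ($b = \frac{1}{2 \left(-3 - 2\right)} = \frac{1}{2 \left(-5\right)} = \frac{1}{2} \left(- \frac{1}{5}\right) = - \frac{1}{10} \approx -0.1$)
$I{\left(h \right)} = - \frac{h^{2}}{20}$ ($I{\left(h \right)} = \frac{\left(- \frac{1}{10}\right) h^{2}}{2} = - \frac{h^{2}}{20}$)
$o{\left(x,R \right)} = 50$ ($o{\left(x,R \right)} = \left(-25\right) \left(-2\right) = 50$)
$M{\left(L,m \right)} = - \frac{4}{5} + 10 m$ ($M{\left(L,m \right)} = - \frac{4^{2}}{20} + 10 m = \left(- \frac{1}{20}\right) 16 + 10 m = - \frac{4}{5} + 10 m$)
$\frac{1}{M{\left(-830,o{\left(15,-24 \right)} \right)} + 855239} = \frac{1}{\left(- \frac{4}{5} + 10 \cdot 50\right) + 855239} = \frac{1}{\left(- \frac{4}{5} + 500\right) + 855239} = \frac{1}{\frac{2496}{5} + 855239} = \frac{1}{\frac{4278691}{5}} = \frac{5}{4278691}$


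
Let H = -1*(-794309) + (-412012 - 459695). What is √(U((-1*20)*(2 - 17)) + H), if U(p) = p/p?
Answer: I*√77397 ≈ 278.2*I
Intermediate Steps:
U(p) = 1
H = -77398 (H = 794309 - 871707 = -77398)
√(U((-1*20)*(2 - 17)) + H) = √(1 - 77398) = √(-77397) = I*√77397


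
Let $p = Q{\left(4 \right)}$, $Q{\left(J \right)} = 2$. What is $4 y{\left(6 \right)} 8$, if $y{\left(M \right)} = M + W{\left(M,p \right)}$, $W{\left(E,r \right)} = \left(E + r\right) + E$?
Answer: $640$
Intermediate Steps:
$p = 2$
$W{\left(E,r \right)} = r + 2 E$
$y{\left(M \right)} = 2 + 3 M$ ($y{\left(M \right)} = M + \left(2 + 2 M\right) = 2 + 3 M$)
$4 y{\left(6 \right)} 8 = 4 \left(2 + 3 \cdot 6\right) 8 = 4 \left(2 + 18\right) 8 = 4 \cdot 20 \cdot 8 = 80 \cdot 8 = 640$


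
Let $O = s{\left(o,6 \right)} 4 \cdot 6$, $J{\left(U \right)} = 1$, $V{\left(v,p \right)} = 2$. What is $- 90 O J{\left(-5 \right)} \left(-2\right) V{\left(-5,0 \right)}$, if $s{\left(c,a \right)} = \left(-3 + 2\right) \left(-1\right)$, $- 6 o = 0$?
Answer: $8640$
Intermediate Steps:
$o = 0$ ($o = \left(- \frac{1}{6}\right) 0 = 0$)
$s{\left(c,a \right)} = 1$ ($s{\left(c,a \right)} = \left(-1\right) \left(-1\right) = 1$)
$O = 24$ ($O = 1 \cdot 4 \cdot 6 = 4 \cdot 6 = 24$)
$- 90 O J{\left(-5 \right)} \left(-2\right) V{\left(-5,0 \right)} = \left(-90\right) 24 \cdot 1 \left(-2\right) 2 = - 2160 \left(\left(-2\right) 2\right) = \left(-2160\right) \left(-4\right) = 8640$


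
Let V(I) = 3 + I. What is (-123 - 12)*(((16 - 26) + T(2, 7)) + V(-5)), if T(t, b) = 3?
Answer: 1215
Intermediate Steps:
(-123 - 12)*(((16 - 26) + T(2, 7)) + V(-5)) = (-123 - 12)*(((16 - 26) + 3) + (3 - 5)) = -135*((-10 + 3) - 2) = -135*(-7 - 2) = -135*(-9) = 1215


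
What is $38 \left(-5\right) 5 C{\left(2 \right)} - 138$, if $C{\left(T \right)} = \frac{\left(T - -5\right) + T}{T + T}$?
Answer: $- \frac{4551}{2} \approx -2275.5$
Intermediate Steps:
$C{\left(T \right)} = \frac{5 + 2 T}{2 T}$ ($C{\left(T \right)} = \frac{\left(T + 5\right) + T}{2 T} = \left(\left(5 + T\right) + T\right) \frac{1}{2 T} = \left(5 + 2 T\right) \frac{1}{2 T} = \frac{5 + 2 T}{2 T}$)
$38 \left(-5\right) 5 C{\left(2 \right)} - 138 = 38 \left(-5\right) 5 \frac{\frac{5}{2} + 2}{2} - 138 = 38 \left(- 25 \cdot \frac{1}{2} \cdot \frac{9}{2}\right) - 138 = 38 \left(\left(-25\right) \frac{9}{4}\right) - 138 = 38 \left(- \frac{225}{4}\right) - 138 = - \frac{4275}{2} - 138 = - \frac{4551}{2}$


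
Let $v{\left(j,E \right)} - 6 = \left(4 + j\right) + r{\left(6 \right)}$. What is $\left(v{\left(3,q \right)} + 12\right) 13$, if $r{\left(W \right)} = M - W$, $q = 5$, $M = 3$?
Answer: $286$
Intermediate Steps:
$r{\left(W \right)} = 3 - W$
$v{\left(j,E \right)} = 7 + j$ ($v{\left(j,E \right)} = 6 + \left(\left(4 + j\right) + \left(3 - 6\right)\right) = 6 + \left(\left(4 + j\right) - 3\right) = 6 + \left(1 + j\right) = 7 + j$)
$\left(v{\left(3,q \right)} + 12\right) 13 = \left(\left(7 + 3\right) + 12\right) 13 = \left(10 + 12\right) 13 = 22 \cdot 13 = 286$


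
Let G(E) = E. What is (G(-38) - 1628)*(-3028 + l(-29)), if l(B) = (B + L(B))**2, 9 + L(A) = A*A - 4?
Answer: -1058531418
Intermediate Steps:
L(A) = -13 + A**2 (L(A) = -9 + (A*A - 4) = -9 + (A**2 - 4) = -9 + (-4 + A**2) = -13 + A**2)
l(B) = (-13 + B + B**2)**2 (l(B) = (B + (-13 + B**2))**2 = (-13 + B + B**2)**2)
(G(-38) - 1628)*(-3028 + l(-29)) = (-38 - 1628)*(-3028 + (-13 - 29 + (-29)**2)**2) = -1666*(-3028 + (-13 - 29 + 841)**2) = -1666*(-3028 + 799**2) = -1666*(-3028 + 638401) = -1666*635373 = -1058531418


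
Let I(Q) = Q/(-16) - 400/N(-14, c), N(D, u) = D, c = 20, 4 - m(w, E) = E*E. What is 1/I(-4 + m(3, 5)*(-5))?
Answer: 112/2493 ≈ 0.044926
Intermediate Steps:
m(w, E) = 4 - E² (m(w, E) = 4 - E*E = 4 - E²)
I(Q) = 200/7 - Q/16 (I(Q) = Q/(-16) - 400/(-14) = Q*(-1/16) - 400*(-1/14) = -Q/16 + 200/7 = 200/7 - Q/16)
1/I(-4 + m(3, 5)*(-5)) = 1/(200/7 - (-4 + (4 - 1*5²)*(-5))/16) = 1/(200/7 - (-4 + (4 - 1*25)*(-5))/16) = 1/(200/7 - (-4 + (4 - 25)*(-5))/16) = 1/(200/7 - (-4 - 21*(-5))/16) = 1/(200/7 - (-4 + 105)/16) = 1/(200/7 - 1/16*101) = 1/(200/7 - 101/16) = 1/(2493/112) = 112/2493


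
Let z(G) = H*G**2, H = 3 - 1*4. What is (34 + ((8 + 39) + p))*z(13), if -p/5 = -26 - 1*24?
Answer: -55939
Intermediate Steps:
p = 250 (p = -5*(-26 - 1*24) = -5*(-26 - 24) = -5*(-50) = 250)
H = -1 (H = 3 - 4 = -1)
z(G) = -G**2
(34 + ((8 + 39) + p))*z(13) = (34 + ((8 + 39) + 250))*(-1*13**2) = (34 + (47 + 250))*(-1*169) = (34 + 297)*(-169) = 331*(-169) = -55939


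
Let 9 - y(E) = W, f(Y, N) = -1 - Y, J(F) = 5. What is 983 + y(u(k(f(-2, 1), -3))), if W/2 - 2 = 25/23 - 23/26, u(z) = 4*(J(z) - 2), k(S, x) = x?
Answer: 295291/299 ≈ 987.60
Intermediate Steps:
u(z) = 12 (u(z) = 4*(5 - 2) = 4*3 = 12)
W = 1317/299 (W = 4 + 2*(25/23 - 23/26) = 4 + 2*(121/598) = 4 + 121/299 = 1317/299 ≈ 4.4047)
y(E) = 1374/299 (y(E) = 9 - 1*1317/299 = 9 - 1317/299 = 1374/299)
983 + y(u(k(f(-2, 1), -3))) = 983 + 1374/299 = 295291/299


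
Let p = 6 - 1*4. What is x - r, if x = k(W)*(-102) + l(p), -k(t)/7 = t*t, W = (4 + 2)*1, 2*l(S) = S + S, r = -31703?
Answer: 57409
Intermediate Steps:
p = 2 (p = 6 - 4 = 2)
l(S) = S (l(S) = (S + S)/2 = (2*S)/2 = S)
W = 6 (W = 6*1 = 6)
k(t) = -7*t² (k(t) = -7*t*t = -7*t²)
x = 25706 (x = -7*6²*(-102) + 2 = -7*36*(-102) + 2 = -252*(-102) + 2 = 25704 + 2 = 25706)
x - r = 25706 - 1*(-31703) = 25706 + 31703 = 57409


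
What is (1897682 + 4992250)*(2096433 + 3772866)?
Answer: 40439070997668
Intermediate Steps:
(1897682 + 4992250)*(2096433 + 3772866) = 6889932*5869299 = 40439070997668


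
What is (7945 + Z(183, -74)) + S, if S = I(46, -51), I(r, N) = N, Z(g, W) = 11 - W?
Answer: 7979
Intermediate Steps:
S = -51
(7945 + Z(183, -74)) + S = (7945 + (11 - 1*(-74))) - 51 = (7945 + (11 + 74)) - 51 = (7945 + 85) - 51 = 8030 - 51 = 7979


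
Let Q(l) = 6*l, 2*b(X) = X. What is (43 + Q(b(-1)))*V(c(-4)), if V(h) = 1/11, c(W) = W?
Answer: 40/11 ≈ 3.6364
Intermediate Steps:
b(X) = X/2
V(h) = 1/11
(43 + Q(b(-1)))*V(c(-4)) = (43 + 6*((1/2)*(-1)))*(1/11) = (43 + 6*(-1/2))*(1/11) = (43 - 3)*(1/11) = 40*(1/11) = 40/11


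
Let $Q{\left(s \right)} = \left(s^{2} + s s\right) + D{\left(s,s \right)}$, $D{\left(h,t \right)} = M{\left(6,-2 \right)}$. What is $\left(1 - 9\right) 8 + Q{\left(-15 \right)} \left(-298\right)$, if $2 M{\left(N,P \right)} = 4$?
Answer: $-134760$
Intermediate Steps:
$M{\left(N,P \right)} = 2$ ($M{\left(N,P \right)} = \frac{1}{2} \cdot 4 = 2$)
$D{\left(h,t \right)} = 2$
$Q{\left(s \right)} = 2 + 2 s^{2}$ ($Q{\left(s \right)} = \left(s^{2} + s s\right) + 2 = \left(s^{2} + s^{2}\right) + 2 = 2 s^{2} + 2 = 2 + 2 s^{2}$)
$\left(1 - 9\right) 8 + Q{\left(-15 \right)} \left(-298\right) = \left(1 - 9\right) 8 + \left(2 + 2 \left(-15\right)^{2}\right) \left(-298\right) = \left(-8\right) 8 + \left(2 + 2 \cdot 225\right) \left(-298\right) = -64 + \left(2 + 450\right) \left(-298\right) = -64 + 452 \left(-298\right) = -64 - 134696 = -134760$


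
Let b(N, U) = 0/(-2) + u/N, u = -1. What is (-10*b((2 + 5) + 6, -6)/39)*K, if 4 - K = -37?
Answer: 410/507 ≈ 0.80868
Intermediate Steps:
K = 41 (K = 4 - 1*(-37) = 4 + 37 = 41)
b(N, U) = -1/N (b(N, U) = 0/(-2) - 1/N = 0*(-1/2) - 1/N = 0 - 1/N = -1/N)
(-10*b((2 + 5) + 6, -6)/39)*K = -10*(-1/((2 + 5) + 6))/39*41 = -10*(-1/(7 + 6))/39*41 = -10*(-1/13)/39*41 = -10*(-1*1/13)/39*41 = -(-10)/(13*39)*41 = -10*(-1/507)*41 = (10/507)*41 = 410/507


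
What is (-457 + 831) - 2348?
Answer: -1974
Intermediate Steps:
(-457 + 831) - 2348 = 374 - 2348 = -1974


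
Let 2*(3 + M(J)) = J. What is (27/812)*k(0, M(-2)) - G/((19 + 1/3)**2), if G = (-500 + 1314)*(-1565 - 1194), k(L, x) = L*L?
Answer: 10106217/1682 ≈ 6008.5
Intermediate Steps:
M(J) = -3 + J/2
k(L, x) = L**2
G = -2245826 (G = 814*(-2759) = -2245826)
(27/812)*k(0, M(-2)) - G/((19 + 1/3)**2) = (27/812)*0**2 - (-2245826)/((19 + 1/3)**2) = (27*(1/812))*0 - (-2245826)/((19 + 1/3)**2) = (27/812)*0 - (-2245826)/((58/3)**2) = 0 - (-2245826)/3364/9 = 0 - (-2245826)*9/3364 = 0 - 1*(-10106217/1682) = 0 + 10106217/1682 = 10106217/1682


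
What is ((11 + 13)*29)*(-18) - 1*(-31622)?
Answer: 19094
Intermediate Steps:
((11 + 13)*29)*(-18) - 1*(-31622) = (24*29)*(-18) + 31622 = 696*(-18) + 31622 = -12528 + 31622 = 19094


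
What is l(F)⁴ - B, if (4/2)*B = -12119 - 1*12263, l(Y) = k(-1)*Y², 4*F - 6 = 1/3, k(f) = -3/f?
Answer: 81698462497/5308416 ≈ 15390.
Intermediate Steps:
F = 19/12 (F = 3/2 + (¼)/3 = 3/2 + (¼)*(⅓) = 3/2 + 1/12 = 19/12 ≈ 1.5833)
l(Y) = 3*Y² (l(Y) = (-3/(-1))*Y² = (-3*(-1))*Y² = 3*Y²)
B = -12191 (B = (-12119 - 1*12263)/2 = (-12119 - 12263)/2 = (½)*(-24382) = -12191)
l(F)⁴ - B = (3*(19/12)²)⁴ - 1*(-12191) = (3*(361/144))⁴ + 12191 = (361/48)⁴ + 12191 = 16983563041/5308416 + 12191 = 81698462497/5308416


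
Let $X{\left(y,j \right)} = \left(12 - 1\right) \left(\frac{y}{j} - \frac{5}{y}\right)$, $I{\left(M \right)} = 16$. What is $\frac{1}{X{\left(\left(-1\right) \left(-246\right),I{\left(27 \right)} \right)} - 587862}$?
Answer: $- \frac{984}{578290009} \approx -1.7016 \cdot 10^{-6}$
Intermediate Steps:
$X{\left(y,j \right)} = - \frac{55}{y} + \frac{11 y}{j}$ ($X{\left(y,j \right)} = 11 \left(- \frac{5}{y} + \frac{y}{j}\right) = - \frac{55}{y} + \frac{11 y}{j}$)
$\frac{1}{X{\left(\left(-1\right) \left(-246\right),I{\left(27 \right)} \right)} - 587862} = \frac{1}{\left(- \frac{55}{\left(-1\right) \left(-246\right)} + \frac{11 \left(\left(-1\right) \left(-246\right)\right)}{16}\right) - 587862} = \frac{1}{\left(- \frac{55}{246} + 11 \cdot 246 \cdot \frac{1}{16}\right) - 587862} = \frac{1}{\left(\left(-55\right) \frac{1}{246} + \frac{1353}{8}\right) - 587862} = \frac{1}{\left(- \frac{55}{246} + \frac{1353}{8}\right) - 587862} = \frac{1}{\frac{166199}{984} - 587862} = \frac{1}{- \frac{578290009}{984}} = - \frac{984}{578290009}$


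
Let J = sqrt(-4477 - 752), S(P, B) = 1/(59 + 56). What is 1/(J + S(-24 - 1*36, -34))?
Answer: 115/69153526 - 39675*I*sqrt(581)/69153526 ≈ 1.663e-6 - 0.013829*I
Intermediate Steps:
S(P, B) = 1/115
J = 3*I*sqrt(581) (J = sqrt(-5229) = 3*I*sqrt(581) ≈ 72.312*I)
1/(J + S(-24 - 1*36, -34)) = 1/(3*I*sqrt(581) + 1/115) = 1/(1/115 + 3*I*sqrt(581))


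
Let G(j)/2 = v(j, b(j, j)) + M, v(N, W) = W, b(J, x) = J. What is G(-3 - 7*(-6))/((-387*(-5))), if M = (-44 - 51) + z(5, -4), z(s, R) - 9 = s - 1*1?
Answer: -2/45 ≈ -0.044444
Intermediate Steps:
z(s, R) = 8 + s (z(s, R) = 9 + (s - 1*1) = 9 + (s - 1) = 9 + (-1 + s) = 8 + s)
M = -82 (M = (-44 - 51) + (8 + 5) = -95 + 13 = -82)
G(j) = -164 + 2*j (G(j) = 2*(j - 82) = 2*(-82 + j) = -164 + 2*j)
G(-3 - 7*(-6))/((-387*(-5))) = (-164 + 2*(-3 - 7*(-6)))/((-387*(-5))) = (-164 + 2*(-3 + 42))/1935 = (-164 + 2*39)*(1/1935) = (-164 + 78)*(1/1935) = -86*1/1935 = -2/45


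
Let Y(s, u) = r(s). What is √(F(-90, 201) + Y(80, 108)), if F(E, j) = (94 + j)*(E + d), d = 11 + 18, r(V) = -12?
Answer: I*√18007 ≈ 134.19*I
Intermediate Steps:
d = 29
Y(s, u) = -12
F(E, j) = (29 + E)*(94 + j) (F(E, j) = (94 + j)*(E + 29) = (94 + j)*(29 + E) = (29 + E)*(94 + j))
√(F(-90, 201) + Y(80, 108)) = √((2726 + 29*201 + 94*(-90) - 90*201) - 12) = √((2726 + 5829 - 8460 - 18090) - 12) = √(-17995 - 12) = √(-18007) = I*√18007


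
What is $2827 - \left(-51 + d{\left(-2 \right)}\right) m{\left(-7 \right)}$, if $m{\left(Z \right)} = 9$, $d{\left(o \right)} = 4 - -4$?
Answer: $3214$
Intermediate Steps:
$d{\left(o \right)} = 8$ ($d{\left(o \right)} = 4 + 4 = 8$)
$2827 - \left(-51 + d{\left(-2 \right)}\right) m{\left(-7 \right)} = 2827 - \left(-51 + 8\right) 9 = 2827 - \left(-43\right) 9 = 2827 - -387 = 2827 + 387 = 3214$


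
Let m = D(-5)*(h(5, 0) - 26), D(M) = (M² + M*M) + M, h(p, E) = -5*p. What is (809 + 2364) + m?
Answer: 878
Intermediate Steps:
D(M) = M + 2*M² (D(M) = (M² + M²) + M = 2*M² + M = M + 2*M²)
m = -2295 (m = (-5*(1 + 2*(-5)))*(-5*5 - 26) = (-5*(1 - 10))*(-25 - 26) = -5*(-9)*(-51) = 45*(-51) = -2295)
(809 + 2364) + m = (809 + 2364) - 2295 = 3173 - 2295 = 878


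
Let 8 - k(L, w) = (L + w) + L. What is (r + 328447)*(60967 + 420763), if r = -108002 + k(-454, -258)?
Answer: 106760520870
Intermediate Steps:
k(L, w) = 8 - w - 2*L (k(L, w) = 8 - ((L + w) + L) = 8 - (w + 2*L) = 8 + (-w - 2*L) = 8 - w - 2*L)
r = -106828 (r = -108002 + (8 - 1*(-258) - 2*(-454)) = -108002 + (8 + 258 + 908) = -108002 + 1174 = -106828)
(r + 328447)*(60967 + 420763) = (-106828 + 328447)*(60967 + 420763) = 221619*481730 = 106760520870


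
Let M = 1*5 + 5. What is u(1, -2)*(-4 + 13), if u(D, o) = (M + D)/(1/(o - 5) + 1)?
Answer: 231/2 ≈ 115.50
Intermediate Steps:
M = 10 (M = 5 + 5 = 10)
u(D, o) = (10 + D)/(1 + 1/(-5 + o)) (u(D, o) = (10 + D)/(1/(o - 5) + 1) = (10 + D)/(1/(-5 + o) + 1) = (10 + D)/(1 + 1/(-5 + o)))
u(1, -2)*(-4 + 13) = ((-50 - 5*1 + 10*(-2) + 1*(-2))/(-4 - 2))*(-4 + 13) = ((-50 - 5 - 20 - 2)/(-6))*9 = -1/6*(-77)*9 = (77/6)*9 = 231/2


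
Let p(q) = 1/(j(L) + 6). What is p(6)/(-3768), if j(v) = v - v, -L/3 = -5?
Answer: -1/22608 ≈ -4.4232e-5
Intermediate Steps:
L = 15 (L = -3*(-5) = 15)
j(v) = 0
p(q) = ⅙ (p(q) = 1/(0 + 6) = 1/6 = ⅙)
p(6)/(-3768) = (⅙)/(-3768) = -1/3768*⅙ = -1/22608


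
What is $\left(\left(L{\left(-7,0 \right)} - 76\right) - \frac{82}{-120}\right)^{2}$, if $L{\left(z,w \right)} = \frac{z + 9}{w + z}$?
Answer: $\frac{1008253009}{176400} \approx 5715.7$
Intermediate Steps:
$L{\left(z,w \right)} = \frac{9 + z}{w + z}$
$\left(\left(L{\left(-7,0 \right)} - 76\right) - \frac{82}{-120}\right)^{2} = \left(\left(\frac{9 - 7}{0 - 7} - 76\right) - \frac{82}{-120}\right)^{2} = \left(\left(\frac{1}{-7} \cdot 2 - 76\right) - - \frac{41}{60}\right)^{2} = \left(\left(\left(- \frac{1}{7}\right) 2 - 76\right) + \frac{41}{60}\right)^{2} = \left(\left(- \frac{2}{7} - 76\right) + \frac{41}{60}\right)^{2} = \left(- \frac{534}{7} + \frac{41}{60}\right)^{2} = \left(- \frac{31753}{420}\right)^{2} = \frac{1008253009}{176400}$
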